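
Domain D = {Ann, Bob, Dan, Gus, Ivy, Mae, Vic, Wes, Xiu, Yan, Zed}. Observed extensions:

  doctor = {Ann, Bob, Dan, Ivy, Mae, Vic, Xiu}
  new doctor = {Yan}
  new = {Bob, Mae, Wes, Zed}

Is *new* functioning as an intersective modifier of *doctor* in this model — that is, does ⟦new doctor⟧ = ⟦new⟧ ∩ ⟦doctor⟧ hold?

no

⟦new⟧ ∩ ⟦doctor⟧ = {Bob, Mae, Wes, Zed} ∩ {Ann, Bob, Dan, Ivy, Mae, Vic, Xiu} = {Bob, Mae}
Observed ⟦new doctor⟧ = {Yan}.
These differ, so the modifier is not intersective in this model.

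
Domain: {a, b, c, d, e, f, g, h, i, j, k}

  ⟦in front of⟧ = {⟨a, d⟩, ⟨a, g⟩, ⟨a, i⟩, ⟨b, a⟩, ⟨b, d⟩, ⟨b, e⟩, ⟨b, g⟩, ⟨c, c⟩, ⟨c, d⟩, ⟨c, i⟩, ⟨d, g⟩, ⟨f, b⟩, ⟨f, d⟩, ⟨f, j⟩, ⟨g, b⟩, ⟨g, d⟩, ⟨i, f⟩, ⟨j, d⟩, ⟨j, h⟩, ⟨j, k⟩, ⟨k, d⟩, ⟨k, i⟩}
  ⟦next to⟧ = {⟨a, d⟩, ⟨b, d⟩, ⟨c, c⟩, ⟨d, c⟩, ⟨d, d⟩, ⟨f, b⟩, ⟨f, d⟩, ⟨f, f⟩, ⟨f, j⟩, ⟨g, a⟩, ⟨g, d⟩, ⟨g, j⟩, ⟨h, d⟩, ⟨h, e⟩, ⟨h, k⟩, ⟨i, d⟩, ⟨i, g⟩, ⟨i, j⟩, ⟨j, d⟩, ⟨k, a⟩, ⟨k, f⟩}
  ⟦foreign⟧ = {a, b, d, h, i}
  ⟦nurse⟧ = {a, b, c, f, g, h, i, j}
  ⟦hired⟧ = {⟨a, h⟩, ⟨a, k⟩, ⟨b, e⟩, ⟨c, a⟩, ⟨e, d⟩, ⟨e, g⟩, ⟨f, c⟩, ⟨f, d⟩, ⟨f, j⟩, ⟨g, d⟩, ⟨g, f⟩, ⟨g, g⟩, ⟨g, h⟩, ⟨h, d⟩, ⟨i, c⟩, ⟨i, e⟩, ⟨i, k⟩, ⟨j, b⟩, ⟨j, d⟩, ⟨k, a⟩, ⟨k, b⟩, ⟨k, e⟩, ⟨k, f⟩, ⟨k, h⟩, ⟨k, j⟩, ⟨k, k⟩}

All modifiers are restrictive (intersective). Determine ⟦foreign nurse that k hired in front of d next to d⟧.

{a, b}

⟦that k hired⟧ = {x : ⟨k, x⟩ ∈ ⟦hired⟧} = {a, b, e, f, h, j, k}
⟦in front of d⟧ = {x : ⟨x, d⟩ ∈ ⟦in front of⟧} = {a, b, c, f, g, j, k}
⟦next to d⟧ = {x : ⟨x, d⟩ ∈ ⟦next to⟧} = {a, b, d, f, g, h, i, j}
⟦nurse⟧ = {a, b, c, f, g, h, i, j}
… ∩ ⟦that k hired⟧ = {a, b, c, f, g, h, i, j} ∩ {a, b, e, f, h, j, k} = {a, b, f, h, j}
… ∩ ⟦in front of d⟧ = {a, b, f, h, j} ∩ {a, b, c, f, g, j, k} = {a, b, f, j}
… ∩ ⟦next to d⟧ = {a, b, f, j} ∩ {a, b, d, f, g, h, i, j} = {a, b, f, j}
… ∩ ⟦foreign⟧ = {a, b, f, j} ∩ {a, b, d, h, i} = {a, b}
So ⟦foreign nurse that k hired in front of d next to d⟧ = {a, b}.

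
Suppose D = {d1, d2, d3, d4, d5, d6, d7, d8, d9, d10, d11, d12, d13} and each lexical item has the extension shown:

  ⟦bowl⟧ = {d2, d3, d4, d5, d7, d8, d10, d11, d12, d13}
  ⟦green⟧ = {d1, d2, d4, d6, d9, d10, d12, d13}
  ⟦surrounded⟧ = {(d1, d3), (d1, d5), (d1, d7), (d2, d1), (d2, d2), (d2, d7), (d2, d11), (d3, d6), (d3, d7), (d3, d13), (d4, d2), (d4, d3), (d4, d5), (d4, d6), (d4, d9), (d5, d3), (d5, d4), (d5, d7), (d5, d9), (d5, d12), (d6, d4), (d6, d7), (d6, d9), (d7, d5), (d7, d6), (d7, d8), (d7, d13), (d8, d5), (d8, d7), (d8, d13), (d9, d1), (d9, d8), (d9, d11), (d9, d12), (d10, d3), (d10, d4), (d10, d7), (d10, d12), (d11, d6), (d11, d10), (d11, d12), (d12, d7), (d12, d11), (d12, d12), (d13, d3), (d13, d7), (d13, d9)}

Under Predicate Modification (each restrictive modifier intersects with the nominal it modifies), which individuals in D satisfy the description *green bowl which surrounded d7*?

{d2, d10, d12, d13}

⟦which surrounded d7⟧ = {x : ⟨x, d7⟩ ∈ ⟦surrounded⟧} = {d1, d2, d3, d5, d6, d8, d10, d12, d13}
⟦bowl⟧ = {d2, d3, d4, d5, d7, d8, d10, d11, d12, d13}
… ∩ ⟦which surrounded d7⟧ = {d2, d3, d4, d5, d7, d8, d10, d11, d12, d13} ∩ {d1, d2, d3, d5, d6, d8, d10, d12, d13} = {d2, d3, d5, d8, d10, d12, d13}
… ∩ ⟦green⟧ = {d2, d3, d5, d8, d10, d12, d13} ∩ {d1, d2, d4, d6, d9, d10, d12, d13} = {d2, d10, d12, d13}
So ⟦green bowl which surrounded d7⟧ = {d2, d10, d12, d13}.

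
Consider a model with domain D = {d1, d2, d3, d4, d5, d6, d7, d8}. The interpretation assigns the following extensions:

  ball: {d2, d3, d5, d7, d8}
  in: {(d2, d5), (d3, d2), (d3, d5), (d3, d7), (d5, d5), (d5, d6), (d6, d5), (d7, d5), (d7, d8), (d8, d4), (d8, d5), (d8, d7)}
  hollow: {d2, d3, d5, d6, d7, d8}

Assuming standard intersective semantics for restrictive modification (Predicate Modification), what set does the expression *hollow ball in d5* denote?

{d2, d3, d5, d7, d8}

⟦in d5⟧ = {x : ⟨x, d5⟩ ∈ ⟦in⟧} = {d2, d3, d5, d6, d7, d8}
⟦ball⟧ = {d2, d3, d5, d7, d8}
… ∩ ⟦in d5⟧ = {d2, d3, d5, d7, d8} ∩ {d2, d3, d5, d6, d7, d8} = {d2, d3, d5, d7, d8}
… ∩ ⟦hollow⟧ = {d2, d3, d5, d7, d8} ∩ {d2, d3, d5, d6, d7, d8} = {d2, d3, d5, d7, d8}
So ⟦hollow ball in d5⟧ = {d2, d3, d5, d7, d8}.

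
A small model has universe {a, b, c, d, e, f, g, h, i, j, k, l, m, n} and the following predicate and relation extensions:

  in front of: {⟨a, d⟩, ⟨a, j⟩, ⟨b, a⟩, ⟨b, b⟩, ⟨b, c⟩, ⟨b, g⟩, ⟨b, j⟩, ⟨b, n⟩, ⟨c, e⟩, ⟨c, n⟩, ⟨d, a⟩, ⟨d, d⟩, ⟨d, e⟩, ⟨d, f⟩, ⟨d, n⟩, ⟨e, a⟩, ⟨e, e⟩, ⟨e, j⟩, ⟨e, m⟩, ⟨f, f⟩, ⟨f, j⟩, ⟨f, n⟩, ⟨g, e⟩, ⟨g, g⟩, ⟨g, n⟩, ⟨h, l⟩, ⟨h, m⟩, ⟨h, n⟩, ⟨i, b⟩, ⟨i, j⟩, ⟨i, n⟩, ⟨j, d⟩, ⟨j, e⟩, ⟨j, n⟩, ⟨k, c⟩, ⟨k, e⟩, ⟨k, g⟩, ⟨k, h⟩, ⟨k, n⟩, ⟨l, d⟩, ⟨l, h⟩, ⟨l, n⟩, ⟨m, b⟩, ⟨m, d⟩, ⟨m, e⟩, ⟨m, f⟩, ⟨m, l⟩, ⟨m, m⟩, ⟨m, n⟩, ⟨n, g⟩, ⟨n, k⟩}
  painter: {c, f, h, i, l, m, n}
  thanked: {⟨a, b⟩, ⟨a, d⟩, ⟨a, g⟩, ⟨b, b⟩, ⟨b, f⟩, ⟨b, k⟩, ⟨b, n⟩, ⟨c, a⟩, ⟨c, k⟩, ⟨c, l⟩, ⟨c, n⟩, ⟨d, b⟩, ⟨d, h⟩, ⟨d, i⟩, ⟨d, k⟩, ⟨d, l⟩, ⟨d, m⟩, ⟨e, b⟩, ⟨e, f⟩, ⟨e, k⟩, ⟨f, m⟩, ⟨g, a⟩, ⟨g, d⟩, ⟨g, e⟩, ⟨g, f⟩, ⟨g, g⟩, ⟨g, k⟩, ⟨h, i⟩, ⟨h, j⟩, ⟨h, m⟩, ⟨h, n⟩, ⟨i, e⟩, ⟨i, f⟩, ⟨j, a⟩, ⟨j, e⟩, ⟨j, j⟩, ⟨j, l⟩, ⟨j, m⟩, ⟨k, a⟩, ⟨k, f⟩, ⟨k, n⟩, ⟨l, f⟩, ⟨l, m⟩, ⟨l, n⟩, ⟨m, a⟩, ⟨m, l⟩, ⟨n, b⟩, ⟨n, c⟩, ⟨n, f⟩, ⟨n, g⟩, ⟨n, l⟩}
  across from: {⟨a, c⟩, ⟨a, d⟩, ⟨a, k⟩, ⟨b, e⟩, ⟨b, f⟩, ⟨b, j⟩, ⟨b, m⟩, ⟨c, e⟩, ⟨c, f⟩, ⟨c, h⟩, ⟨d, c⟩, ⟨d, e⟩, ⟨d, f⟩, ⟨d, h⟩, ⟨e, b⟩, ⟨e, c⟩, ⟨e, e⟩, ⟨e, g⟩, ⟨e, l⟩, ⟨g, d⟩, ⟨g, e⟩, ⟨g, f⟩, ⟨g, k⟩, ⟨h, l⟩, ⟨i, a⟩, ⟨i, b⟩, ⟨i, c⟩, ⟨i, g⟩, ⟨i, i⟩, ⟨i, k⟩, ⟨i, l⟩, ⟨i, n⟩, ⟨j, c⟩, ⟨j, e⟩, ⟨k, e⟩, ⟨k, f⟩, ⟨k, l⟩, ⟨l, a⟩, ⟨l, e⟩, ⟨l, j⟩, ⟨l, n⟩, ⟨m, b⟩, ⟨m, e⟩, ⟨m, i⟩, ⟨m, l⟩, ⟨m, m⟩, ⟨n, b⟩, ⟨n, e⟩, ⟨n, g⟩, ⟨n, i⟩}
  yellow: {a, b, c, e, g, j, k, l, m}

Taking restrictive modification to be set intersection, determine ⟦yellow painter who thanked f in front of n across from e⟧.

⟦who thanked f⟧ = {x : ⟨x, f⟩ ∈ ⟦thanked⟧} = {b, e, g, i, k, l, n}
⟦in front of n⟧ = {x : ⟨x, n⟩ ∈ ⟦in front of⟧} = {b, c, d, f, g, h, i, j, k, l, m}
⟦across from e⟧ = {x : ⟨x, e⟩ ∈ ⟦across from⟧} = {b, c, d, e, g, j, k, l, m, n}
⟦painter⟧ = {c, f, h, i, l, m, n}
… ∩ ⟦who thanked f⟧ = {c, f, h, i, l, m, n} ∩ {b, e, g, i, k, l, n} = {i, l, n}
… ∩ ⟦in front of n⟧ = {i, l, n} ∩ {b, c, d, f, g, h, i, j, k, l, m} = {i, l}
… ∩ ⟦across from e⟧ = {i, l} ∩ {b, c, d, e, g, j, k, l, m, n} = {l}
… ∩ ⟦yellow⟧ = {l} ∩ {a, b, c, e, g, j, k, l, m} = {l}
So ⟦yellow painter who thanked f in front of n across from e⟧ = {l}.

{l}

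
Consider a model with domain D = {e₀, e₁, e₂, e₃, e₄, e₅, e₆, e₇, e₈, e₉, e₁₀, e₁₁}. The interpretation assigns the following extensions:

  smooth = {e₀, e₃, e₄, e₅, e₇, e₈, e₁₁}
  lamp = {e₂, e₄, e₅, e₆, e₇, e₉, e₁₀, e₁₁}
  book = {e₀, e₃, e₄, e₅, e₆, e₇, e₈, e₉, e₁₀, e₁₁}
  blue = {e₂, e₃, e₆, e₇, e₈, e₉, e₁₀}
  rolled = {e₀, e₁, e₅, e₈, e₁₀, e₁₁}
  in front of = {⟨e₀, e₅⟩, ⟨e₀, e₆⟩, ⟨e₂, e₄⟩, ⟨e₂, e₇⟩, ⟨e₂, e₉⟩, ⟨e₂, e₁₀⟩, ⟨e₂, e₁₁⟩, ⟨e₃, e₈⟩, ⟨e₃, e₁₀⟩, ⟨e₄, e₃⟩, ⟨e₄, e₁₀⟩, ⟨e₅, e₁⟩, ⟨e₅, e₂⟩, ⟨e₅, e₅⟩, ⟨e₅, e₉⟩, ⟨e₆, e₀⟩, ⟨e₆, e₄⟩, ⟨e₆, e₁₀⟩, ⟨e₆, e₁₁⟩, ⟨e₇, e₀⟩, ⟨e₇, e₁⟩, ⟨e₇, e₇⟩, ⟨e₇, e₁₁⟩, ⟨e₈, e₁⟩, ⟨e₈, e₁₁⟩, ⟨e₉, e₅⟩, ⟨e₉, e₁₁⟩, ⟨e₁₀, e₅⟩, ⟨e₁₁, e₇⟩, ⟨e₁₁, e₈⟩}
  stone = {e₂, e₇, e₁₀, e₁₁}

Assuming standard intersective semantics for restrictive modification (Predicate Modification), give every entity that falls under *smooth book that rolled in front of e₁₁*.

⟦that rolled⟧ = ⟦rolled⟧ = {e₀, e₁, e₅, e₈, e₁₀, e₁₁}
⟦in front of e₁₁⟧ = {x : ⟨x, e₁₁⟩ ∈ ⟦in front of⟧} = {e₂, e₆, e₇, e₈, e₉}
⟦book⟧ = {e₀, e₃, e₄, e₅, e₆, e₇, e₈, e₉, e₁₀, e₁₁}
… ∩ ⟦that rolled⟧ = {e₀, e₃, e₄, e₅, e₆, e₇, e₈, e₉, e₁₀, e₁₁} ∩ {e₀, e₁, e₅, e₈, e₁₀, e₁₁} = {e₀, e₅, e₈, e₁₀, e₁₁}
… ∩ ⟦in front of e₁₁⟧ = {e₀, e₅, e₈, e₁₀, e₁₁} ∩ {e₂, e₆, e₇, e₈, e₉} = {e₈}
… ∩ ⟦smooth⟧ = {e₈} ∩ {e₀, e₃, e₄, e₅, e₇, e₈, e₁₁} = {e₈}
So ⟦smooth book that rolled in front of e₁₁⟧ = {e₈}.

{e₈}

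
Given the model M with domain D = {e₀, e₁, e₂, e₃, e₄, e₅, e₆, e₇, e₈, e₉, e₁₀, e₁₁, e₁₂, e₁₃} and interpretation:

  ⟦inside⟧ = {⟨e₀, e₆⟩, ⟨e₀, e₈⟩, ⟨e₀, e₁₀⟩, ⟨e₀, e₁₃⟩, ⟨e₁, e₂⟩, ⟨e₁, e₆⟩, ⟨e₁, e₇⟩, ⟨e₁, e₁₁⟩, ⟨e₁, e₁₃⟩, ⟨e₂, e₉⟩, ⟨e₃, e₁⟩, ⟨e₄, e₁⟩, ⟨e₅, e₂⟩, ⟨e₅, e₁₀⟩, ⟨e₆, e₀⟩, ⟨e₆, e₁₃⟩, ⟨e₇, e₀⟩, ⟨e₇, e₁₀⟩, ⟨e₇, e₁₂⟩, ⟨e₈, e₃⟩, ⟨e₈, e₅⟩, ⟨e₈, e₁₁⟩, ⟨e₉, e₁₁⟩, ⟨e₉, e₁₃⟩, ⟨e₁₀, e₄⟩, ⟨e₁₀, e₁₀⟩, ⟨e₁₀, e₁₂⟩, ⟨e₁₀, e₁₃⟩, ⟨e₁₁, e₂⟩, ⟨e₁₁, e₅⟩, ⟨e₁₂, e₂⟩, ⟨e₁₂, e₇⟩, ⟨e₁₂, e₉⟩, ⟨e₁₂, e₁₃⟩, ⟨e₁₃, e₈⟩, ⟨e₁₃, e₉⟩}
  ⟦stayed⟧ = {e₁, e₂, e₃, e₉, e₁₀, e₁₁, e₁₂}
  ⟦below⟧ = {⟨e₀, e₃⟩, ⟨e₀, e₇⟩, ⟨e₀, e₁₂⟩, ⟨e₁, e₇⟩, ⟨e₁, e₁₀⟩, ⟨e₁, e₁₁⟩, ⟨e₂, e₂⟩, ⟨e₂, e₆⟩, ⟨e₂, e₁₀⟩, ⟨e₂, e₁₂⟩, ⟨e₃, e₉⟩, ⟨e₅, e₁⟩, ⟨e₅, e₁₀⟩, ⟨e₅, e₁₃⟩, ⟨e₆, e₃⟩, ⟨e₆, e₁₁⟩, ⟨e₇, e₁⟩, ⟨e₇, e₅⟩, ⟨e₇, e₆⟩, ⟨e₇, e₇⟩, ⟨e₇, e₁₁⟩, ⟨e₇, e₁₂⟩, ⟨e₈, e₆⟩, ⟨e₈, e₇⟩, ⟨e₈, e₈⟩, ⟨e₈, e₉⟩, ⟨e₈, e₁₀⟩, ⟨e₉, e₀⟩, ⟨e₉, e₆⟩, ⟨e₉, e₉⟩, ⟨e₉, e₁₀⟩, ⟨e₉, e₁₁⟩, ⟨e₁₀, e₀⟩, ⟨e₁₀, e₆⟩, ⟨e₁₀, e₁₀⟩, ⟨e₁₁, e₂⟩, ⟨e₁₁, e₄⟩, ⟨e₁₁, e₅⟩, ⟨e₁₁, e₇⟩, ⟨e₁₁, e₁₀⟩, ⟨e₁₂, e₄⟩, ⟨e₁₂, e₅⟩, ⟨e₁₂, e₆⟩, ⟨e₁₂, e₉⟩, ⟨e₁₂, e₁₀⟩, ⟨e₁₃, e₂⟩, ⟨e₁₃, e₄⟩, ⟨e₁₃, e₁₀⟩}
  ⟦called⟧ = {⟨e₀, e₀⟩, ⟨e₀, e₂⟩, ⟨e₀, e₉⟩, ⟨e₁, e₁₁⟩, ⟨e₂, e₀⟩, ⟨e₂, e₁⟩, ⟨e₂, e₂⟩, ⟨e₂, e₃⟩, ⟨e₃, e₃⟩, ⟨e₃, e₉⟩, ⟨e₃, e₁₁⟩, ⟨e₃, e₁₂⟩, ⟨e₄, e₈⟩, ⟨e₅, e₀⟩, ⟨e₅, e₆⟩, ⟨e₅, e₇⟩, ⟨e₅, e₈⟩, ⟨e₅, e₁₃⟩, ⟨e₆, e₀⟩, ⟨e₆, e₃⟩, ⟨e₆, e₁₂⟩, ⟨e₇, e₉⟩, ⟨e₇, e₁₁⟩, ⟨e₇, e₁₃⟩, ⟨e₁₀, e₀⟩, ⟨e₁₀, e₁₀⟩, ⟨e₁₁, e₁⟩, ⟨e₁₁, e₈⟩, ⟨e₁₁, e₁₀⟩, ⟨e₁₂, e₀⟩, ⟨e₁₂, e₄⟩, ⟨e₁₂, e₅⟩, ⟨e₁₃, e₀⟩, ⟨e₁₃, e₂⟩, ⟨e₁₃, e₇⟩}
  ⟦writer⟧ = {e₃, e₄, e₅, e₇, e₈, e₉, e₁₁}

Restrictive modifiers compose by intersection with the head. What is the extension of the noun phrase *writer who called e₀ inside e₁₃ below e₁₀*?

∅

⟦who called e₀⟧ = {x : ⟨x, e₀⟩ ∈ ⟦called⟧} = {e₀, e₂, e₅, e₆, e₁₀, e₁₂, e₁₃}
⟦inside e₁₃⟧ = {x : ⟨x, e₁₃⟩ ∈ ⟦inside⟧} = {e₀, e₁, e₆, e₉, e₁₀, e₁₂}
⟦below e₁₀⟧ = {x : ⟨x, e₁₀⟩ ∈ ⟦below⟧} = {e₁, e₂, e₅, e₈, e₉, e₁₀, e₁₁, e₁₂, e₁₃}
⟦writer⟧ = {e₃, e₄, e₅, e₇, e₈, e₉, e₁₁}
… ∩ ⟦who called e₀⟧ = {e₃, e₄, e₅, e₇, e₈, e₉, e₁₁} ∩ {e₀, e₂, e₅, e₆, e₁₀, e₁₂, e₁₃} = {e₅}
… ∩ ⟦inside e₁₃⟧ = {e₅} ∩ {e₀, e₁, e₆, e₉, e₁₀, e₁₂} = ∅
… ∩ ⟦below e₁₀⟧ = ∅ ∩ {e₁, e₂, e₅, e₈, e₉, e₁₀, e₁₁, e₁₂, e₁₃} = ∅
So ⟦writer who called e₀ inside e₁₃ below e₁₀⟧ = ∅.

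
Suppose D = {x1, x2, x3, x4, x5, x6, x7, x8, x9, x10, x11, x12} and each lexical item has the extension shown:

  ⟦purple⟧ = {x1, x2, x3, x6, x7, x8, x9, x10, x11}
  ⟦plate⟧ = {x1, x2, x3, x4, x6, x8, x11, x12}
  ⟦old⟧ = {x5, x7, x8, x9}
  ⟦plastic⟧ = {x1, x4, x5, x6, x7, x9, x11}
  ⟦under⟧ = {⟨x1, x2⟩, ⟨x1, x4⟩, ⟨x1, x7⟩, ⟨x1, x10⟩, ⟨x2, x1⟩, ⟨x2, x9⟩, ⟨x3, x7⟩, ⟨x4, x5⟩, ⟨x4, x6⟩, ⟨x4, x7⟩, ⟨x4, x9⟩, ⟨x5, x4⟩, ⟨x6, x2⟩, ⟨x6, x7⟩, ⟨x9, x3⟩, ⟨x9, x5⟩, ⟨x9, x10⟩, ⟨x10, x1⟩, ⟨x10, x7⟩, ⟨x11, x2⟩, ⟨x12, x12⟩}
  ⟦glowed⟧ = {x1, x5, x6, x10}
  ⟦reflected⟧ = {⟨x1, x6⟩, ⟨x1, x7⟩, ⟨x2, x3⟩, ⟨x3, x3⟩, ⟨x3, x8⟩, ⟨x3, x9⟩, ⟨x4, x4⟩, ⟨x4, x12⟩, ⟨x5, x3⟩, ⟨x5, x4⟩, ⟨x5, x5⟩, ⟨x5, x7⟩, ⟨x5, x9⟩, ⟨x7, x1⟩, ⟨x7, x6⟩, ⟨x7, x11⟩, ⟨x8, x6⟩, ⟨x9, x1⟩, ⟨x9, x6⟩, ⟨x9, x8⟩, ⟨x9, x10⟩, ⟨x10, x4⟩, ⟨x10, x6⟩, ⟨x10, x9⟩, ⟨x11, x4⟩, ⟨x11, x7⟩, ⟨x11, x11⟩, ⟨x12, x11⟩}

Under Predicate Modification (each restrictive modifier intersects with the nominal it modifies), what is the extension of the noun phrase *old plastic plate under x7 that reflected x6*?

∅

⟦under x7⟧ = {x : ⟨x, x7⟩ ∈ ⟦under⟧} = {x1, x3, x4, x6, x10}
⟦that reflected x6⟧ = {x : ⟨x, x6⟩ ∈ ⟦reflected⟧} = {x1, x7, x8, x9, x10}
⟦plate⟧ = {x1, x2, x3, x4, x6, x8, x11, x12}
… ∩ ⟦under x7⟧ = {x1, x2, x3, x4, x6, x8, x11, x12} ∩ {x1, x3, x4, x6, x10} = {x1, x3, x4, x6}
… ∩ ⟦that reflected x6⟧ = {x1, x3, x4, x6} ∩ {x1, x7, x8, x9, x10} = {x1}
… ∩ ⟦old⟧ = {x1} ∩ {x5, x7, x8, x9} = ∅
… ∩ ⟦plastic⟧ = ∅ ∩ {x1, x4, x5, x6, x7, x9, x11} = ∅
So ⟦old plastic plate under x7 that reflected x6⟧ = ∅.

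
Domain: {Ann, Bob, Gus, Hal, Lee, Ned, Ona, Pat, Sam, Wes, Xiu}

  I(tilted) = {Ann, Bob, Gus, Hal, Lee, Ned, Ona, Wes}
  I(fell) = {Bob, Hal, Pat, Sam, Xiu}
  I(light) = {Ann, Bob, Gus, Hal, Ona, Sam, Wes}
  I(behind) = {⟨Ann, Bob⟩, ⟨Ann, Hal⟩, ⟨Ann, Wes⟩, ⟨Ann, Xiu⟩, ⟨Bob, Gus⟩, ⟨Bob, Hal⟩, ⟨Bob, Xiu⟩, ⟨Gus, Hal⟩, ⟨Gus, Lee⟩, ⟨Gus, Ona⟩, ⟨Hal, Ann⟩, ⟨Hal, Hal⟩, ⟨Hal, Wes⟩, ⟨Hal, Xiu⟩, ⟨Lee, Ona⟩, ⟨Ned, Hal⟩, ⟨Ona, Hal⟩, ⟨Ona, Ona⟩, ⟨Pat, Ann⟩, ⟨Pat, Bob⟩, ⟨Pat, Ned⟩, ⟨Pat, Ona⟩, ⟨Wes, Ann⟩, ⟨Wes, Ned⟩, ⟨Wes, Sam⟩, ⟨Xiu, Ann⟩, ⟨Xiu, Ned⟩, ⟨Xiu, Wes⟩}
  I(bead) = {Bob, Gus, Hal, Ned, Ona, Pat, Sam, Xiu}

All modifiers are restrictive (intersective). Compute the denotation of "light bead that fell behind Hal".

{Bob, Hal}

⟦that fell⟧ = ⟦fell⟧ = {Bob, Hal, Pat, Sam, Xiu}
⟦behind Hal⟧ = {x : ⟨x, Hal⟩ ∈ ⟦behind⟧} = {Ann, Bob, Gus, Hal, Ned, Ona}
⟦bead⟧ = {Bob, Gus, Hal, Ned, Ona, Pat, Sam, Xiu}
… ∩ ⟦that fell⟧ = {Bob, Gus, Hal, Ned, Ona, Pat, Sam, Xiu} ∩ {Bob, Hal, Pat, Sam, Xiu} = {Bob, Hal, Pat, Sam, Xiu}
… ∩ ⟦behind Hal⟧ = {Bob, Hal, Pat, Sam, Xiu} ∩ {Ann, Bob, Gus, Hal, Ned, Ona} = {Bob, Hal}
… ∩ ⟦light⟧ = {Bob, Hal} ∩ {Ann, Bob, Gus, Hal, Ona, Sam, Wes} = {Bob, Hal}
So ⟦light bead that fell behind Hal⟧ = {Bob, Hal}.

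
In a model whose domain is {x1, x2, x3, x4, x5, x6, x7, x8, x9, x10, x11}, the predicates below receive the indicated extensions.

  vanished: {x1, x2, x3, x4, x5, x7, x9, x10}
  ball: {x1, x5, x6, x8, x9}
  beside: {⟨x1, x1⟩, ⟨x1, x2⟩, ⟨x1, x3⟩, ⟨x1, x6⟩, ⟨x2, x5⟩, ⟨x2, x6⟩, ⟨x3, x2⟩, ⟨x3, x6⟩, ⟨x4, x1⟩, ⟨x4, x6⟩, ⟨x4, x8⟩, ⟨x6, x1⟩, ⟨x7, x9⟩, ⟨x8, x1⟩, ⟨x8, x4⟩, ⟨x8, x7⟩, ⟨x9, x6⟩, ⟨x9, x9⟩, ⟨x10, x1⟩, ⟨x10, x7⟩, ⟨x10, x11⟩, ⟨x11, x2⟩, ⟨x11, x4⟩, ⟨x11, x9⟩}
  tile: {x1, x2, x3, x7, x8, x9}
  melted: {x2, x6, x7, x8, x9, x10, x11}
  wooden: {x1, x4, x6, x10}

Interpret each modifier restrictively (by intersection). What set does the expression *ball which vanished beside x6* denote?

{x1, x9}

⟦which vanished⟧ = ⟦vanished⟧ = {x1, x2, x3, x4, x5, x7, x9, x10}
⟦beside x6⟧ = {x : ⟨x, x6⟩ ∈ ⟦beside⟧} = {x1, x2, x3, x4, x9}
⟦ball⟧ = {x1, x5, x6, x8, x9}
… ∩ ⟦which vanished⟧ = {x1, x5, x6, x8, x9} ∩ {x1, x2, x3, x4, x5, x7, x9, x10} = {x1, x5, x9}
… ∩ ⟦beside x6⟧ = {x1, x5, x9} ∩ {x1, x2, x3, x4, x9} = {x1, x9}
So ⟦ball which vanished beside x6⟧ = {x1, x9}.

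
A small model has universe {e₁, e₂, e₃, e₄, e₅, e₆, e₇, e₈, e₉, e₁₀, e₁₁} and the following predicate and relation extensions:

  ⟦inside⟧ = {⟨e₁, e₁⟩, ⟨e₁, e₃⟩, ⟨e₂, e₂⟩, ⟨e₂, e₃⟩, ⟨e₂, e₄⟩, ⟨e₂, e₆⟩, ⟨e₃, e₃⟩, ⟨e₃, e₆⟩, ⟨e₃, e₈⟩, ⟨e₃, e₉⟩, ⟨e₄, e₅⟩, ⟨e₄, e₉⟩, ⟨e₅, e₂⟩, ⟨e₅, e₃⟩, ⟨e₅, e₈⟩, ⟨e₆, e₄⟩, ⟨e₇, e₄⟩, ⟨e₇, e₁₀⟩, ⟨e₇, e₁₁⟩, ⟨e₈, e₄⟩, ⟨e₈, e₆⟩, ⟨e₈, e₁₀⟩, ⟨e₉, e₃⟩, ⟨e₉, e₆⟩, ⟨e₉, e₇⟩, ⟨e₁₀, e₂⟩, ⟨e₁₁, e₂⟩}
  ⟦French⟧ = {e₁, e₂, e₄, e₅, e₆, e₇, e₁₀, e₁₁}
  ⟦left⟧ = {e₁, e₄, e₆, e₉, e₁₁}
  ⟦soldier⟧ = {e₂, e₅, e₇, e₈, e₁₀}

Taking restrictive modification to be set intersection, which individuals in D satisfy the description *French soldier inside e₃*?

{e₂, e₅}

⟦inside e₃⟧ = {x : ⟨x, e₃⟩ ∈ ⟦inside⟧} = {e₁, e₂, e₃, e₅, e₉}
⟦soldier⟧ = {e₂, e₅, e₇, e₈, e₁₀}
… ∩ ⟦inside e₃⟧ = {e₂, e₅, e₇, e₈, e₁₀} ∩ {e₁, e₂, e₃, e₅, e₉} = {e₂, e₅}
… ∩ ⟦French⟧ = {e₂, e₅} ∩ {e₁, e₂, e₄, e₅, e₆, e₇, e₁₀, e₁₁} = {e₂, e₅}
So ⟦French soldier inside e₃⟧ = {e₂, e₅}.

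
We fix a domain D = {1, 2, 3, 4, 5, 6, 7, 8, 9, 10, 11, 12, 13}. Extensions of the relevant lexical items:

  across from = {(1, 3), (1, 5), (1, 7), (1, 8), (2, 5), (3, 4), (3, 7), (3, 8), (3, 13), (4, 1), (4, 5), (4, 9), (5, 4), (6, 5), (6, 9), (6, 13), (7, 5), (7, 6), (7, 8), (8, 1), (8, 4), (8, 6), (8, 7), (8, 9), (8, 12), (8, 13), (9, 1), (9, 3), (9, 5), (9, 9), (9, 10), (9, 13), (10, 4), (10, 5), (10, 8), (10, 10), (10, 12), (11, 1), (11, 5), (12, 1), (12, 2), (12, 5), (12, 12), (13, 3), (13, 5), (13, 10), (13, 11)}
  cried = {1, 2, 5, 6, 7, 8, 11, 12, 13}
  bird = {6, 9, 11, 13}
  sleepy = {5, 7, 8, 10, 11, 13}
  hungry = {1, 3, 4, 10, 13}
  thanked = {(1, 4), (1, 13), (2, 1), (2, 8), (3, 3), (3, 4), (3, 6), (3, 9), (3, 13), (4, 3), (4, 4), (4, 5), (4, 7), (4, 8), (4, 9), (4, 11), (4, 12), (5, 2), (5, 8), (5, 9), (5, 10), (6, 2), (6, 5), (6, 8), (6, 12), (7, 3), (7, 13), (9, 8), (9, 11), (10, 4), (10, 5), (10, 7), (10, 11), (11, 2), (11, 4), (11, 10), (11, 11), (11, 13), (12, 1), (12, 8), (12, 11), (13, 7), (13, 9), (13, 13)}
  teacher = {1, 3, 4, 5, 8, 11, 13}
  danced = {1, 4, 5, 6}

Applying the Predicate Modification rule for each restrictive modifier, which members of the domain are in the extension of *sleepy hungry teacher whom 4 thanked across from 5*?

∅

⟦whom 4 thanked⟧ = {x : ⟨4, x⟩ ∈ ⟦thanked⟧} = {3, 4, 5, 7, 8, 9, 11, 12}
⟦across from 5⟧ = {x : ⟨x, 5⟩ ∈ ⟦across from⟧} = {1, 2, 4, 6, 7, 9, 10, 11, 12, 13}
⟦teacher⟧ = {1, 3, 4, 5, 8, 11, 13}
… ∩ ⟦whom 4 thanked⟧ = {1, 3, 4, 5, 8, 11, 13} ∩ {3, 4, 5, 7, 8, 9, 11, 12} = {3, 4, 5, 8, 11}
… ∩ ⟦across from 5⟧ = {3, 4, 5, 8, 11} ∩ {1, 2, 4, 6, 7, 9, 10, 11, 12, 13} = {4, 11}
… ∩ ⟦sleepy⟧ = {4, 11} ∩ {5, 7, 8, 10, 11, 13} = {11}
… ∩ ⟦hungry⟧ = {11} ∩ {1, 3, 4, 10, 13} = ∅
So ⟦sleepy hungry teacher whom 4 thanked across from 5⟧ = ∅.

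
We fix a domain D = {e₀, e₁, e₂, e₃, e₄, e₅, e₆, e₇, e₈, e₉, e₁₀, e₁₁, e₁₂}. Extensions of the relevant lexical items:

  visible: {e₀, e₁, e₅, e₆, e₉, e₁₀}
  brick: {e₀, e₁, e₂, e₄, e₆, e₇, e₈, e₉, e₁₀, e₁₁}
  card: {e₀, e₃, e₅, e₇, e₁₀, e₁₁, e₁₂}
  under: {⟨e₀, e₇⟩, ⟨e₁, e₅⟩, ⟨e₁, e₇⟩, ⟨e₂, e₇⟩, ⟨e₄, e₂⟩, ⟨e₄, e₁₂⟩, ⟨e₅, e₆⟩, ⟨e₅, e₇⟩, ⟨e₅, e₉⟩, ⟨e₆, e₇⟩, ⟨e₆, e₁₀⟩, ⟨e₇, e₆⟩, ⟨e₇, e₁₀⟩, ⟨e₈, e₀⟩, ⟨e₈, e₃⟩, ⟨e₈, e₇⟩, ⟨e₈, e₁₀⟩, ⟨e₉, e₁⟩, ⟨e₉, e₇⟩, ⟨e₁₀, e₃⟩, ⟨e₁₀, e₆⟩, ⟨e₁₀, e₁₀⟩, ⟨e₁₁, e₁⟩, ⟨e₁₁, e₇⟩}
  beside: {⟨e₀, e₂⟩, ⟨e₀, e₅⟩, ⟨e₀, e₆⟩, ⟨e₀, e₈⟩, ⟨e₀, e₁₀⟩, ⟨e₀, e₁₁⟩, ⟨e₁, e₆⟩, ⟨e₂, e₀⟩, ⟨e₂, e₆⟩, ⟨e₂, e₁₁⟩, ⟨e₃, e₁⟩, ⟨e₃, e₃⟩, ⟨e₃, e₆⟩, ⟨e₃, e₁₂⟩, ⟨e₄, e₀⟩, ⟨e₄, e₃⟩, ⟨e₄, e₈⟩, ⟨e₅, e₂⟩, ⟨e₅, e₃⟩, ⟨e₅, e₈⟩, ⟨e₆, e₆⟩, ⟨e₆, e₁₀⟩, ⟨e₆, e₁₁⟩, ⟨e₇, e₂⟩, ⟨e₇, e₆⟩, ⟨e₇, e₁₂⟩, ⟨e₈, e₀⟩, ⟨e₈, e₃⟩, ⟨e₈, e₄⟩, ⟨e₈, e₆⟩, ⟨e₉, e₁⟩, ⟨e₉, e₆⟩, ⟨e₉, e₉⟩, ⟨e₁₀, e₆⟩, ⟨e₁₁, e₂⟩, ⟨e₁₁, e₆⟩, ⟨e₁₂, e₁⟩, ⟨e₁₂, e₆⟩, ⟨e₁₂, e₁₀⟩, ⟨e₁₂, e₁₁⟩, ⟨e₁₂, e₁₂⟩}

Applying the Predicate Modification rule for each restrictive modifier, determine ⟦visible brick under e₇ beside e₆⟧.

⟦under e₇⟧ = {x : ⟨x, e₇⟩ ∈ ⟦under⟧} = {e₀, e₁, e₂, e₅, e₆, e₈, e₉, e₁₁}
⟦beside e₆⟧ = {x : ⟨x, e₆⟩ ∈ ⟦beside⟧} = {e₀, e₁, e₂, e₃, e₆, e₇, e₈, e₉, e₁₀, e₁₁, e₁₂}
⟦brick⟧ = {e₀, e₁, e₂, e₄, e₆, e₇, e₈, e₉, e₁₀, e₁₁}
… ∩ ⟦under e₇⟧ = {e₀, e₁, e₂, e₄, e₆, e₇, e₈, e₉, e₁₀, e₁₁} ∩ {e₀, e₁, e₂, e₅, e₆, e₈, e₉, e₁₁} = {e₀, e₁, e₂, e₆, e₈, e₉, e₁₁}
… ∩ ⟦beside e₆⟧ = {e₀, e₁, e₂, e₆, e₈, e₉, e₁₁} ∩ {e₀, e₁, e₂, e₃, e₆, e₇, e₈, e₉, e₁₀, e₁₁, e₁₂} = {e₀, e₁, e₂, e₆, e₈, e₉, e₁₁}
… ∩ ⟦visible⟧ = {e₀, e₁, e₂, e₆, e₈, e₉, e₁₁} ∩ {e₀, e₁, e₅, e₆, e₉, e₁₀} = {e₀, e₁, e₆, e₉}
So ⟦visible brick under e₇ beside e₆⟧ = {e₀, e₁, e₆, e₉}.

{e₀, e₁, e₆, e₉}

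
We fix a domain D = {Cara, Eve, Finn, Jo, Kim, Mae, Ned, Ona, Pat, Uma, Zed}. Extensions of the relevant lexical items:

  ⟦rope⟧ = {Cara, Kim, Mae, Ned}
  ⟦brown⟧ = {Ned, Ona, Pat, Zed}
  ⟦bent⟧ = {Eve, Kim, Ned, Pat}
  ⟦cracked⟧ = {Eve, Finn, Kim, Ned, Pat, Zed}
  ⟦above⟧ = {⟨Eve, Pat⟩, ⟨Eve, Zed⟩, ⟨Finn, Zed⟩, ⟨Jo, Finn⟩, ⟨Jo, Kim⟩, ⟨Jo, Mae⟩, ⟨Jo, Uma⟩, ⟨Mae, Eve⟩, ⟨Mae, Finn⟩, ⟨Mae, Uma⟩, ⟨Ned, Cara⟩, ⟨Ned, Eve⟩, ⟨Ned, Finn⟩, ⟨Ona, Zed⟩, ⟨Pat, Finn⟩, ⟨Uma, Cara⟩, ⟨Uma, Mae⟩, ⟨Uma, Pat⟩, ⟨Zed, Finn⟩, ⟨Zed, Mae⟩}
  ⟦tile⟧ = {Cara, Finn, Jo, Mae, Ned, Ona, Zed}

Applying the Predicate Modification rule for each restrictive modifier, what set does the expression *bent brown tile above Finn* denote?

⟦above Finn⟧ = {x : ⟨x, Finn⟩ ∈ ⟦above⟧} = {Jo, Mae, Ned, Pat, Zed}
⟦tile⟧ = {Cara, Finn, Jo, Mae, Ned, Ona, Zed}
… ∩ ⟦above Finn⟧ = {Cara, Finn, Jo, Mae, Ned, Ona, Zed} ∩ {Jo, Mae, Ned, Pat, Zed} = {Jo, Mae, Ned, Zed}
… ∩ ⟦bent⟧ = {Jo, Mae, Ned, Zed} ∩ {Eve, Kim, Ned, Pat} = {Ned}
… ∩ ⟦brown⟧ = {Ned} ∩ {Ned, Ona, Pat, Zed} = {Ned}
So ⟦bent brown tile above Finn⟧ = {Ned}.

{Ned}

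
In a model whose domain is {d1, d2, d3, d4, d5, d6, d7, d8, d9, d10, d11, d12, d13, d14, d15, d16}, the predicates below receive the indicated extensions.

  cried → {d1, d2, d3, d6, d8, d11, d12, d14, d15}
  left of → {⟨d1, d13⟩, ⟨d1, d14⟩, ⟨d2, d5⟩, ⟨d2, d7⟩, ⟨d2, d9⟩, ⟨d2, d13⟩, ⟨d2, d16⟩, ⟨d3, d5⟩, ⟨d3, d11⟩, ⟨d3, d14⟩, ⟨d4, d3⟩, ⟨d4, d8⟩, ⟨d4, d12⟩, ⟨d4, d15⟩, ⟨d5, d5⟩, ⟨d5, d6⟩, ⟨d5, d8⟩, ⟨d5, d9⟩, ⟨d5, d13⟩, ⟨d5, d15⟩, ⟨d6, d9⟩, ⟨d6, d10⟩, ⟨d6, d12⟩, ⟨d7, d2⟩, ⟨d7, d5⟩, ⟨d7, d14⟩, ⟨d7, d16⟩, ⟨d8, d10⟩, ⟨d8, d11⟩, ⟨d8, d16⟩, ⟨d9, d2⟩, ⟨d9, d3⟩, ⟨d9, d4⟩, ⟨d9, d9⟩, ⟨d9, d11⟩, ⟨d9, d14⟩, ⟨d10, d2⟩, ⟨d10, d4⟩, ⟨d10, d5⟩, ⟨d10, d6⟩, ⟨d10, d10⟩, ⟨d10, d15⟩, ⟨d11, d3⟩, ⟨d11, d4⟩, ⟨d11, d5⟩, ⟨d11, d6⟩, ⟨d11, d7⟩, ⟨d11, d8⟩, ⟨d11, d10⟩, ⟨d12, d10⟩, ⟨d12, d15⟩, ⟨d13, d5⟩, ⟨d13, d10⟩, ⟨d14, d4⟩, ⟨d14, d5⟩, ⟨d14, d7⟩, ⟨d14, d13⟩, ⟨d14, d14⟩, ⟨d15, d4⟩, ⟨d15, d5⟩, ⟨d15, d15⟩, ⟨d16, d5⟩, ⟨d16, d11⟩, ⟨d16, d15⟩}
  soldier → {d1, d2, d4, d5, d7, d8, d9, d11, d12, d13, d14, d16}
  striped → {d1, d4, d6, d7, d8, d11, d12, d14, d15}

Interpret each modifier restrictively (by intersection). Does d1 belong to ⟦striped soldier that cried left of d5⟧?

⟦that cried⟧ = ⟦cried⟧ = {d1, d2, d3, d6, d8, d11, d12, d14, d15}
⟦left of d5⟧ = {x : ⟨x, d5⟩ ∈ ⟦left of⟧} = {d2, d3, d5, d7, d10, d11, d13, d14, d15, d16}
⟦soldier⟧ = {d1, d2, d4, d5, d7, d8, d9, d11, d12, d13, d14, d16}
… ∩ ⟦that cried⟧ = {d1, d2, d4, d5, d7, d8, d9, d11, d12, d13, d14, d16} ∩ {d1, d2, d3, d6, d8, d11, d12, d14, d15} = {d1, d2, d8, d11, d12, d14}
… ∩ ⟦left of d5⟧ = {d1, d2, d8, d11, d12, d14} ∩ {d2, d3, d5, d7, d10, d11, d13, d14, d15, d16} = {d2, d11, d14}
… ∩ ⟦striped⟧ = {d2, d11, d14} ∩ {d1, d4, d6, d7, d8, d11, d12, d14, d15} = {d11, d14}
⟦striped soldier that cried left of d5⟧ = {d11, d14}; d1 ∉ this set.

no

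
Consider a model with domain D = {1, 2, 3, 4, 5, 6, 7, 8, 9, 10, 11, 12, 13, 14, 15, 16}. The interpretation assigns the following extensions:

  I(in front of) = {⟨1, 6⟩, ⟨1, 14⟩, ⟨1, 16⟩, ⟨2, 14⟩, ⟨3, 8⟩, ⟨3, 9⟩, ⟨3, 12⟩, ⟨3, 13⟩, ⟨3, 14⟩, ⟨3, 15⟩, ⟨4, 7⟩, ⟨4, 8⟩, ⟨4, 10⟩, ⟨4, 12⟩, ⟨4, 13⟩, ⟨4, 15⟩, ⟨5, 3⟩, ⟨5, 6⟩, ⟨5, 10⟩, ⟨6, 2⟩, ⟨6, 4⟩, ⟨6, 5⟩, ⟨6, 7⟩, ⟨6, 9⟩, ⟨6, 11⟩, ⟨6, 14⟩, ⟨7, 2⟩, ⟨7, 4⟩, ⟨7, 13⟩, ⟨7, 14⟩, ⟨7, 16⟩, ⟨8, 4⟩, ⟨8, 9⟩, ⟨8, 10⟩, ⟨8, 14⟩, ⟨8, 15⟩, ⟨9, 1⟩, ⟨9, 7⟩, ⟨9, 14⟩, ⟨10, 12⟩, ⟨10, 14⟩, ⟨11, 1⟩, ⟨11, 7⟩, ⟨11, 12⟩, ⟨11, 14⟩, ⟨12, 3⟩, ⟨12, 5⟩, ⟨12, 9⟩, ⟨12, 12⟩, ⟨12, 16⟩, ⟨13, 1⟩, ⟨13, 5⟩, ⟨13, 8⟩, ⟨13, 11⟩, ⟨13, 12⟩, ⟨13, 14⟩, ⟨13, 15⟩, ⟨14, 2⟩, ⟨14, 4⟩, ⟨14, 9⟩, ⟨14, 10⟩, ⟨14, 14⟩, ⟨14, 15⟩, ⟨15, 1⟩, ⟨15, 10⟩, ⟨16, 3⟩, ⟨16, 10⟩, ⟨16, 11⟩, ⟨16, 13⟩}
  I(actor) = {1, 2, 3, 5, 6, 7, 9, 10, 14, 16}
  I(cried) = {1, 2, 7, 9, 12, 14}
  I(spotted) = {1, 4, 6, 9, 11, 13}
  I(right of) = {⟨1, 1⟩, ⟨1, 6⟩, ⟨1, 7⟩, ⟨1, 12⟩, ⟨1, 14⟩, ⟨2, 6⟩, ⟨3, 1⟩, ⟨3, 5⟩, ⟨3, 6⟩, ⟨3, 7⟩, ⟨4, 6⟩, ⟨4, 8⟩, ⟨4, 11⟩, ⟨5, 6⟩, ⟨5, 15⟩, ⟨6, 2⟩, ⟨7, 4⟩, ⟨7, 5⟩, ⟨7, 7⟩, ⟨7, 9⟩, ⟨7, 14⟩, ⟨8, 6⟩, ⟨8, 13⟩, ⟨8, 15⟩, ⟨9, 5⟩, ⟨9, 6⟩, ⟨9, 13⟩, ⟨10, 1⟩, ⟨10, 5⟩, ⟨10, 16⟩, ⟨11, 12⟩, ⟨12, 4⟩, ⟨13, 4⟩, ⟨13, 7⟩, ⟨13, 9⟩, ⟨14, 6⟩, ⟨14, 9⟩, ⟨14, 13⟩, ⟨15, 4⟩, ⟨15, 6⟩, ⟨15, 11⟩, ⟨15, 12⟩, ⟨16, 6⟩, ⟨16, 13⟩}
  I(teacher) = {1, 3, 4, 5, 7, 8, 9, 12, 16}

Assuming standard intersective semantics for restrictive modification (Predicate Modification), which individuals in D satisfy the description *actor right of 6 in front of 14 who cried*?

{1, 2, 9, 14}

⟦right of 6⟧ = {x : ⟨x, 6⟩ ∈ ⟦right of⟧} = {1, 2, 3, 4, 5, 8, 9, 14, 15, 16}
⟦in front of 14⟧ = {x : ⟨x, 14⟩ ∈ ⟦in front of⟧} = {1, 2, 3, 6, 7, 8, 9, 10, 11, 13, 14}
⟦who cried⟧ = ⟦cried⟧ = {1, 2, 7, 9, 12, 14}
⟦actor⟧ = {1, 2, 3, 5, 6, 7, 9, 10, 14, 16}
… ∩ ⟦right of 6⟧ = {1, 2, 3, 5, 6, 7, 9, 10, 14, 16} ∩ {1, 2, 3, 4, 5, 8, 9, 14, 15, 16} = {1, 2, 3, 5, 9, 14, 16}
… ∩ ⟦in front of 14⟧ = {1, 2, 3, 5, 9, 14, 16} ∩ {1, 2, 3, 6, 7, 8, 9, 10, 11, 13, 14} = {1, 2, 3, 9, 14}
… ∩ ⟦who cried⟧ = {1, 2, 3, 9, 14} ∩ {1, 2, 7, 9, 12, 14} = {1, 2, 9, 14}
So ⟦actor right of 6 in front of 14 who cried⟧ = {1, 2, 9, 14}.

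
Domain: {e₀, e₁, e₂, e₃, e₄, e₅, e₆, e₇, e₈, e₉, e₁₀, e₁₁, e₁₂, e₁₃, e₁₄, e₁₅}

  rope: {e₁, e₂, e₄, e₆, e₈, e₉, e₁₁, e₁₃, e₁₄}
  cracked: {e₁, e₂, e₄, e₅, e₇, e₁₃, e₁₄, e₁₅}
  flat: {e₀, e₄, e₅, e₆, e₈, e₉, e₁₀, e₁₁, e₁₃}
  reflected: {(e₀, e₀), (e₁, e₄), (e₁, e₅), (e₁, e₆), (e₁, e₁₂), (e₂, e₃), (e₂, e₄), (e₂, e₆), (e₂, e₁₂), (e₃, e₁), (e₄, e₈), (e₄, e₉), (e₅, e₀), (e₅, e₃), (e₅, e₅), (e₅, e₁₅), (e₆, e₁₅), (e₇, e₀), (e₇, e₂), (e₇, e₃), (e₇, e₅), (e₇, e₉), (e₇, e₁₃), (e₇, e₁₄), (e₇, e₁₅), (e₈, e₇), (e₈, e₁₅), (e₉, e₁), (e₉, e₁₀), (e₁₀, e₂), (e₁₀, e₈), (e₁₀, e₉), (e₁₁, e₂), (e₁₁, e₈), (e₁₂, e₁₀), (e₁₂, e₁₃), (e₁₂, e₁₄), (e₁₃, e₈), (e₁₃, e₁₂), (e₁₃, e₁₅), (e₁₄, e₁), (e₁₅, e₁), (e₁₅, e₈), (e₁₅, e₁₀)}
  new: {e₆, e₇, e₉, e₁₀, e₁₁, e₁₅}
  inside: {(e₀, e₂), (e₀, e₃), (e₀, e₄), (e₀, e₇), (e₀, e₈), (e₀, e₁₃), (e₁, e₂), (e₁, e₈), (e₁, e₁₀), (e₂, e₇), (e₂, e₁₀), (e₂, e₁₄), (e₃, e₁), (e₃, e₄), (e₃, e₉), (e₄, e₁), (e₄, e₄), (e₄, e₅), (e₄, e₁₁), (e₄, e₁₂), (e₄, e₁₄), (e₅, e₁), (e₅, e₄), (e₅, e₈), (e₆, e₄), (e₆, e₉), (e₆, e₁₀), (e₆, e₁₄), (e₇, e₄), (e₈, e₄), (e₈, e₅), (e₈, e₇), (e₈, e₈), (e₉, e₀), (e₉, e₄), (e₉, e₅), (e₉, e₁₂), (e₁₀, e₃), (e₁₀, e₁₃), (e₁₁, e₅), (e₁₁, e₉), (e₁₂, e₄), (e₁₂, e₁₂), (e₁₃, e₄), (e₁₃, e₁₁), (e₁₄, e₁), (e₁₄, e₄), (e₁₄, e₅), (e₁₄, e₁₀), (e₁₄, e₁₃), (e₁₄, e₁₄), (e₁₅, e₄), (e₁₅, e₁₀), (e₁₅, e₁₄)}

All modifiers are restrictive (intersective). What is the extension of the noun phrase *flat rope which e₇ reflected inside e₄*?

⟦which e₇ reflected⟧ = {x : ⟨e₇, x⟩ ∈ ⟦reflected⟧} = {e₀, e₂, e₃, e₅, e₉, e₁₃, e₁₄, e₁₅}
⟦inside e₄⟧ = {x : ⟨x, e₄⟩ ∈ ⟦inside⟧} = {e₀, e₃, e₄, e₅, e₆, e₇, e₈, e₉, e₁₂, e₁₃, e₁₄, e₁₅}
⟦rope⟧ = {e₁, e₂, e₄, e₆, e₈, e₉, e₁₁, e₁₃, e₁₄}
… ∩ ⟦which e₇ reflected⟧ = {e₁, e₂, e₄, e₆, e₈, e₉, e₁₁, e₁₃, e₁₄} ∩ {e₀, e₂, e₃, e₅, e₉, e₁₃, e₁₄, e₁₅} = {e₂, e₉, e₁₃, e₁₄}
… ∩ ⟦inside e₄⟧ = {e₂, e₉, e₁₃, e₁₄} ∩ {e₀, e₃, e₄, e₅, e₆, e₇, e₈, e₉, e₁₂, e₁₃, e₁₄, e₁₅} = {e₉, e₁₃, e₁₄}
… ∩ ⟦flat⟧ = {e₉, e₁₃, e₁₄} ∩ {e₀, e₄, e₅, e₆, e₈, e₉, e₁₀, e₁₁, e₁₃} = {e₉, e₁₃}
So ⟦flat rope which e₇ reflected inside e₄⟧ = {e₉, e₁₃}.

{e₉, e₁₃}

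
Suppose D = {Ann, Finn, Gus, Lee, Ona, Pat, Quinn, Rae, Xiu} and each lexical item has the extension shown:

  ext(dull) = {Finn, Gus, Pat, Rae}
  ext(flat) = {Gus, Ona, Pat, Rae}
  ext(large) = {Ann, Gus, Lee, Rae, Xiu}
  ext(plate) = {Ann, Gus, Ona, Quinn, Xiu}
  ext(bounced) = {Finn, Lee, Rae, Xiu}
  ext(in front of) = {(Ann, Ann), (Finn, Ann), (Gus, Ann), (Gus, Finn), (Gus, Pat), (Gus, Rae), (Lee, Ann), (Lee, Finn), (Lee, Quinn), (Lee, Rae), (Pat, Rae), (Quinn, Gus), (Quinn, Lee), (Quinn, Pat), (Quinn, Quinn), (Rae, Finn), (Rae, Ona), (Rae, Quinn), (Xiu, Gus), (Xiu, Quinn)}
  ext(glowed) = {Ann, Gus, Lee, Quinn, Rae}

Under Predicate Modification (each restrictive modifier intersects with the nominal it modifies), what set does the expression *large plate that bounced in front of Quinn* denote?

⟦that bounced⟧ = ⟦bounced⟧ = {Finn, Lee, Rae, Xiu}
⟦in front of Quinn⟧ = {x : ⟨x, Quinn⟩ ∈ ⟦in front of⟧} = {Lee, Quinn, Rae, Xiu}
⟦plate⟧ = {Ann, Gus, Ona, Quinn, Xiu}
… ∩ ⟦that bounced⟧ = {Ann, Gus, Ona, Quinn, Xiu} ∩ {Finn, Lee, Rae, Xiu} = {Xiu}
… ∩ ⟦in front of Quinn⟧ = {Xiu} ∩ {Lee, Quinn, Rae, Xiu} = {Xiu}
… ∩ ⟦large⟧ = {Xiu} ∩ {Ann, Gus, Lee, Rae, Xiu} = {Xiu}
So ⟦large plate that bounced in front of Quinn⟧ = {Xiu}.

{Xiu}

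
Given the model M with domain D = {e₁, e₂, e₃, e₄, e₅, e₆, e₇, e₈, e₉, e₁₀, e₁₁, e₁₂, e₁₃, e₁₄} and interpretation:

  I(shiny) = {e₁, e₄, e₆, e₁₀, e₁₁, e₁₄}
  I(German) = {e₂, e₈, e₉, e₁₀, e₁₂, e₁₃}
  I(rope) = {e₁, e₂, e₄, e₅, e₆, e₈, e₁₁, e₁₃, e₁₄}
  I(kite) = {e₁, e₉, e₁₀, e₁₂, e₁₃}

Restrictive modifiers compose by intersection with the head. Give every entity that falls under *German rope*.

{e₂, e₈, e₁₃}

⟦rope⟧ = {e₁, e₂, e₄, e₅, e₆, e₈, e₁₁, e₁₃, e₁₄}
… ∩ ⟦German⟧ = {e₁, e₂, e₄, e₅, e₆, e₈, e₁₁, e₁₃, e₁₄} ∩ {e₂, e₈, e₉, e₁₀, e₁₂, e₁₃} = {e₂, e₈, e₁₃}
So ⟦German rope⟧ = {e₂, e₈, e₁₃}.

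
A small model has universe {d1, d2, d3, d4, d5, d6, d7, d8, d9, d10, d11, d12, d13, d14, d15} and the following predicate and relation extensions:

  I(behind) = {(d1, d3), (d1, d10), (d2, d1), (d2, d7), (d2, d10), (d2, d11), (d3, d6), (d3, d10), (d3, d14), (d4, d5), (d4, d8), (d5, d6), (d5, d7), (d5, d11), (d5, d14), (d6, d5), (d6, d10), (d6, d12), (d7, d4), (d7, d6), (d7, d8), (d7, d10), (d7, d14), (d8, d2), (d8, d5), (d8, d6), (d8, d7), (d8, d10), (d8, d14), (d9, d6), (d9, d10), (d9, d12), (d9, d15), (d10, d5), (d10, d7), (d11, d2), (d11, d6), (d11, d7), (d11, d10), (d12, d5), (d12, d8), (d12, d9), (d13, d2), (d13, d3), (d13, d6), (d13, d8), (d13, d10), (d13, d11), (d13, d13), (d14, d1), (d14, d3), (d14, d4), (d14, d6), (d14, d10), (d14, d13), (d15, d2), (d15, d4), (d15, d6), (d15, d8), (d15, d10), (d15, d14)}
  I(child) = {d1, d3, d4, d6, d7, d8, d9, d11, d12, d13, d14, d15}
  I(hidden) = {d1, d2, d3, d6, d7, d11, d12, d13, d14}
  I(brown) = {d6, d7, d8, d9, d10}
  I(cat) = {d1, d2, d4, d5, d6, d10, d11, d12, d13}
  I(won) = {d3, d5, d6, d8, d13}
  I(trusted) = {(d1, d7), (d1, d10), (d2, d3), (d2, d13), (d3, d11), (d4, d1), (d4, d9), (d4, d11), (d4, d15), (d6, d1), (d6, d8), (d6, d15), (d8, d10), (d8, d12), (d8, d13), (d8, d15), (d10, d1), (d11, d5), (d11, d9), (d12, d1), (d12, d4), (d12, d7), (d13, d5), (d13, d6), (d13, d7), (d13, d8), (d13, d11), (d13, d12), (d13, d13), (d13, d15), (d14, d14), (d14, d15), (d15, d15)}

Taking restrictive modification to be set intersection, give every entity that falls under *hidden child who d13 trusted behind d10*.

{d6, d7, d11, d13}

⟦who d13 trusted⟧ = {x : ⟨d13, x⟩ ∈ ⟦trusted⟧} = {d5, d6, d7, d8, d11, d12, d13, d15}
⟦behind d10⟧ = {x : ⟨x, d10⟩ ∈ ⟦behind⟧} = {d1, d2, d3, d6, d7, d8, d9, d11, d13, d14, d15}
⟦child⟧ = {d1, d3, d4, d6, d7, d8, d9, d11, d12, d13, d14, d15}
… ∩ ⟦who d13 trusted⟧ = {d1, d3, d4, d6, d7, d8, d9, d11, d12, d13, d14, d15} ∩ {d5, d6, d7, d8, d11, d12, d13, d15} = {d6, d7, d8, d11, d12, d13, d15}
… ∩ ⟦behind d10⟧ = {d6, d7, d8, d11, d12, d13, d15} ∩ {d1, d2, d3, d6, d7, d8, d9, d11, d13, d14, d15} = {d6, d7, d8, d11, d13, d15}
… ∩ ⟦hidden⟧ = {d6, d7, d8, d11, d13, d15} ∩ {d1, d2, d3, d6, d7, d11, d12, d13, d14} = {d6, d7, d11, d13}
So ⟦hidden child who d13 trusted behind d10⟧ = {d6, d7, d11, d13}.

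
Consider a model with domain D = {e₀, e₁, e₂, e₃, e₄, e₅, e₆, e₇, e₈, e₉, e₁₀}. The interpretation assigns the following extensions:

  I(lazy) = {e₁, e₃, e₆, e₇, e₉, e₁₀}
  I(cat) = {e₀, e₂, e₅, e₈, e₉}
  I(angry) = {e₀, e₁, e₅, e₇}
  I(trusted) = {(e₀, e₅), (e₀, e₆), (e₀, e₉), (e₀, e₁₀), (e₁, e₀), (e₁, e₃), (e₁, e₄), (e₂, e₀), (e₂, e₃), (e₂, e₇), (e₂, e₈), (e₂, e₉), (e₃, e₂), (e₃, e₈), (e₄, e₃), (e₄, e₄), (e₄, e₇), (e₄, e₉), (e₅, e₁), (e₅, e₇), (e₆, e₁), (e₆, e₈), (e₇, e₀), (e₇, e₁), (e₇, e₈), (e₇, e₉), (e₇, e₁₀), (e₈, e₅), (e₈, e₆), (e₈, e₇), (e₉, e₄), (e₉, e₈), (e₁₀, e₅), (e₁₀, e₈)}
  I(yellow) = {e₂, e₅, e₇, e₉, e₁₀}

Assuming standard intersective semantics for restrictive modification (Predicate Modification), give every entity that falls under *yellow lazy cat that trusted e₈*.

⟦that trusted e₈⟧ = {x : ⟨x, e₈⟩ ∈ ⟦trusted⟧} = {e₂, e₃, e₆, e₇, e₉, e₁₀}
⟦cat⟧ = {e₀, e₂, e₅, e₈, e₉}
… ∩ ⟦that trusted e₈⟧ = {e₀, e₂, e₅, e₈, e₉} ∩ {e₂, e₃, e₆, e₇, e₉, e₁₀} = {e₂, e₉}
… ∩ ⟦yellow⟧ = {e₂, e₉} ∩ {e₂, e₅, e₇, e₉, e₁₀} = {e₂, e₉}
… ∩ ⟦lazy⟧ = {e₂, e₉} ∩ {e₁, e₃, e₆, e₇, e₉, e₁₀} = {e₉}
So ⟦yellow lazy cat that trusted e₈⟧ = {e₉}.

{e₉}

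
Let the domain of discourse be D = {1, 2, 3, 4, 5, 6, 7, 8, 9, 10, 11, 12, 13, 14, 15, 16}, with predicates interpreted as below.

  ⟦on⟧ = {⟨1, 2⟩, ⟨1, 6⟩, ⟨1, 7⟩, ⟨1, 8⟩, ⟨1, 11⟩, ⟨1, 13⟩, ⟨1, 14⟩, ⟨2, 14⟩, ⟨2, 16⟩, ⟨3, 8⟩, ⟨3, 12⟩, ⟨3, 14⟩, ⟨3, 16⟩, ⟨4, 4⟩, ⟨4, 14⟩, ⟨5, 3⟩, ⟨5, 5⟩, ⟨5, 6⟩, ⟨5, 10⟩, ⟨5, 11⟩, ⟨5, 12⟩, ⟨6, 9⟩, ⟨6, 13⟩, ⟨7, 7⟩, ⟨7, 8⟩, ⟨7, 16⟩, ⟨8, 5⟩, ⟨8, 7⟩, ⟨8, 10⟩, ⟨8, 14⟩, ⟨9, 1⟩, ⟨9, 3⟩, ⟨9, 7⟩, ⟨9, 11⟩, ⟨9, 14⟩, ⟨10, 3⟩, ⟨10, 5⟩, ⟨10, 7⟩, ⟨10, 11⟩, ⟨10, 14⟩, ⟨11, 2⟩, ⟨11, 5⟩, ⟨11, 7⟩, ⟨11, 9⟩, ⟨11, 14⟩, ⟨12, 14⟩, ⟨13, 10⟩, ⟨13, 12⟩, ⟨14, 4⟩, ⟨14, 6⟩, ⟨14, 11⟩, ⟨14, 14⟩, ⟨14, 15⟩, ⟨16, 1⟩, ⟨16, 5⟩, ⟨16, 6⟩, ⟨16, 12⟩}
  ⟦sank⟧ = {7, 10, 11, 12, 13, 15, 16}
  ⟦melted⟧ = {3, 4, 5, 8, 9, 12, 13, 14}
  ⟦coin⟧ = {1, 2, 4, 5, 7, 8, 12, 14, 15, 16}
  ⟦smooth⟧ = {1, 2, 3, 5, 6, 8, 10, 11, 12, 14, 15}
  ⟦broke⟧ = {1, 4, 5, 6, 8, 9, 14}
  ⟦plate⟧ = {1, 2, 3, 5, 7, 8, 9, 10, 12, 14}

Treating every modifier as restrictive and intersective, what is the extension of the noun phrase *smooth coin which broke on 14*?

{1, 8, 14}

⟦which broke⟧ = ⟦broke⟧ = {1, 4, 5, 6, 8, 9, 14}
⟦on 14⟧ = {x : ⟨x, 14⟩ ∈ ⟦on⟧} = {1, 2, 3, 4, 8, 9, 10, 11, 12, 14}
⟦coin⟧ = {1, 2, 4, 5, 7, 8, 12, 14, 15, 16}
… ∩ ⟦which broke⟧ = {1, 2, 4, 5, 7, 8, 12, 14, 15, 16} ∩ {1, 4, 5, 6, 8, 9, 14} = {1, 4, 5, 8, 14}
… ∩ ⟦on 14⟧ = {1, 4, 5, 8, 14} ∩ {1, 2, 3, 4, 8, 9, 10, 11, 12, 14} = {1, 4, 8, 14}
… ∩ ⟦smooth⟧ = {1, 4, 8, 14} ∩ {1, 2, 3, 5, 6, 8, 10, 11, 12, 14, 15} = {1, 8, 14}
So ⟦smooth coin which broke on 14⟧ = {1, 8, 14}.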